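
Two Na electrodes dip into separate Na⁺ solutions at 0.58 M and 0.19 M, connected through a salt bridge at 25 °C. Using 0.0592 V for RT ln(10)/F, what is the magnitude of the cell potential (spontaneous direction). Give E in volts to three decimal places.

For a concentration cell E°cell = 0. The 0.58 M side is the cathode (reduction is favoured where [Na⁺] is higher).
With n = 1, E = −(0.0592/1) log([Na⁺]ₐₙ/[Na⁺]꜀ₐₜ) = −(0.0592/1) log(0.19/0.58) = −(0.0592/1)(-0.485) = +0.029 V.

+0.029 V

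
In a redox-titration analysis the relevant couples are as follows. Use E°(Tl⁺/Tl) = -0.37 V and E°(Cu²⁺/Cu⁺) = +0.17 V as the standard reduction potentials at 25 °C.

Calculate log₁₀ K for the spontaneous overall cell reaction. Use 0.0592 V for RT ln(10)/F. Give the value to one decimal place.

Cathode: Cu²⁺/Cu⁺; anode: Tl⁺/Tl. E°cell = +0.54 V, n = 1.
log K = nE°cell / 0.0592 = (1)(+0.54) / 0.0592 = 9.1.

9.1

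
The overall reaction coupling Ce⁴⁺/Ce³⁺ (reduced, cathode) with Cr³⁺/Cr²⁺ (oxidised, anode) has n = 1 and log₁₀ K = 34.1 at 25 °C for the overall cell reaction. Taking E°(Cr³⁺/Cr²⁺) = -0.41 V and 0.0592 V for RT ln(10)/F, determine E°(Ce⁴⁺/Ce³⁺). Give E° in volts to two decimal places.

E°cell = (0.0592/n)·log K = (0.0592/1)(34.1) = +2.019 V.
Since Ce⁴⁺/Ce³⁺ is the cathode and Cr³⁺/Cr²⁺ the anode, E°cell = E°(Ce⁴⁺/Ce³⁺) − E°(Cr³⁺/Cr²⁺).
So E°(Ce⁴⁺/Ce³⁺) = E°cell + E°(Cr³⁺/Cr²⁺) = +2.019 + (-0.41) = +1.61 V.

+1.61 V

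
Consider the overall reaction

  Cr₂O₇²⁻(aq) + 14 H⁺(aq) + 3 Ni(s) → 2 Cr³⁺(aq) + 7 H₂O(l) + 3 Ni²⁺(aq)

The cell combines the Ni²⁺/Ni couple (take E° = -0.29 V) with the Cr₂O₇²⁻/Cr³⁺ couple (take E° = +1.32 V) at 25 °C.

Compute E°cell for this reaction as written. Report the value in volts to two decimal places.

+1.61 V

The Cr₂O₇²⁻/Cr³⁺ couple has the higher reduction potential, so it is the cathode; Ni²⁺/Ni is oxidised at the anode.
E°cell = E°(cathode) − E°(anode) = (+1.32) − (-0.29) = +1.61 V.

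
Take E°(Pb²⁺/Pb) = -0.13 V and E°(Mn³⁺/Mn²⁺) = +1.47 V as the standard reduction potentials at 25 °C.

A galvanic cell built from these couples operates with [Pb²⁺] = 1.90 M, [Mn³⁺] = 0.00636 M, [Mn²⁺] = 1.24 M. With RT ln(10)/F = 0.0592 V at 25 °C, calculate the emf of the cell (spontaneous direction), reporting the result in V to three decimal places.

+1.456 V

Mn³⁺/Mn²⁺ is the cathode (higher E°), Pb²⁺/Pb the anode: E°cell = +1.47 − (-0.13) = +1.60 V, n = 2.
Overall: 2 Mn³⁺(aq) + Pb(s) → 2 Mn²⁺(aq) + Pb²⁺(aq)
Q = [Mn²⁺]^2·[Pb²⁺] / ([Mn³⁺]^2); log Q = 4.859.
E = E° − (0.0592/n) log Q = +1.60 − (0.0592/2)(4.859) = +1.456 V.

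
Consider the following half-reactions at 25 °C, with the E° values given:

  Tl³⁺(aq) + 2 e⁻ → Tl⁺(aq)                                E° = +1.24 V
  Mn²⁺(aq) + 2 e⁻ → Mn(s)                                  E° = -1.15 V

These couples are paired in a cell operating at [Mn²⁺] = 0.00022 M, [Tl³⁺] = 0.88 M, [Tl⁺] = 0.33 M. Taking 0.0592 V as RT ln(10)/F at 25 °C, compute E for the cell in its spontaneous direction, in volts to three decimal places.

Tl³⁺/Tl⁺ is the cathode (higher E°), Mn²⁺/Mn the anode: E°cell = +1.24 − (-1.15) = +2.39 V, n = 2.
Overall: Tl³⁺(aq) + Mn(s) → Tl⁺(aq) + Mn²⁺(aq)
Q = [Tl⁺]·[Mn²⁺] / ([Tl³⁺]); log Q = -4.084.
E = E° − (0.0592/n) log Q = +2.39 − (0.0592/2)(-4.084) = +2.511 V.

+2.511 V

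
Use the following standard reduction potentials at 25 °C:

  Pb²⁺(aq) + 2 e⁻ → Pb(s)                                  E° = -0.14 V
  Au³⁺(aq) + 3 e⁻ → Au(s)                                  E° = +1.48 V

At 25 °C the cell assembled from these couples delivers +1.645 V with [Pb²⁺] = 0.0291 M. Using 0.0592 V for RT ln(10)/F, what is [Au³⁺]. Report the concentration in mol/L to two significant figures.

0.092 M

Au³⁺/Au is the cathode, Pb²⁺/Pb the anode: E°cell = +1.62 V, n = 6.
Overall reaction: 2 Au³⁺(aq) + 3 Pb(s) → 2 Au(s) + 3 Pb²⁺(aq); Q = [Pb²⁺]^3/[Au³⁺]^2.
From E = E° − (0.0592/n) log Q: log Q = (E° − E)·n/0.0592 = (+1.62 − (+1.645))·6/0.0592 = -2.5338.
So 2·log[Au³⁺] = 3·log(0.0291) − log Q = -4.6083 − (-2.5338) = -2.0745; log[Au³⁺] = -2.0745 / 2 = -1.0373; [Au³⁺] = 10^(-1.0373) ≈ 0.092 M.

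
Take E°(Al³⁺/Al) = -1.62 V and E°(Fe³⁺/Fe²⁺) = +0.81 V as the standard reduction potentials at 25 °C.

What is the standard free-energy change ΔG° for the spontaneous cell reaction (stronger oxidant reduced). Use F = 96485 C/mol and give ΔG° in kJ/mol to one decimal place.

Fe³⁺/Fe²⁺ (E° = +0.81 V) is the cathode; Al³⁺/Al (E° = -1.62 V) is the anode, so E°cell = +2.43 V.
Balancing electrons gives n = 3 (lcm of 1 and 3).
ΔG° = −nFE° = −(3)(96485)(+2.43) = -703,376 J = -703.4 kJ/mol.

-703.4 kJ/mol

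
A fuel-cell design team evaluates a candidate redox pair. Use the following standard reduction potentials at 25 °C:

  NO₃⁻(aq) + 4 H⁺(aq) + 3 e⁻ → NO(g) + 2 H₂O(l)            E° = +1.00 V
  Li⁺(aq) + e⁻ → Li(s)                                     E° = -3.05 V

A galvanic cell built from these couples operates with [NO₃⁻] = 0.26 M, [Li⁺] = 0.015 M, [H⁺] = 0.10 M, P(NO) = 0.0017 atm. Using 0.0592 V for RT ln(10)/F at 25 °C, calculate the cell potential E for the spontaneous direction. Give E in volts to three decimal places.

NO₃⁻/NO is the cathode (higher E°), Li⁺/Li the anode: E°cell = +1.00 − (-3.05) = +4.05 V, n = 3.
Overall: NO₃⁻(aq) + 4 H⁺(aq) + 3 Li(s) → NO(g) + 2 H₂O(l) + 3 Li⁺(aq)
Q = P(NO)·[Li⁺]^3 / ([NO₃⁻]·[H⁺]^4); log Q = -3.656.
E = E° − (0.0592/n) log Q = +4.05 − (0.0592/3)(-3.656) = +4.122 V.

+4.122 V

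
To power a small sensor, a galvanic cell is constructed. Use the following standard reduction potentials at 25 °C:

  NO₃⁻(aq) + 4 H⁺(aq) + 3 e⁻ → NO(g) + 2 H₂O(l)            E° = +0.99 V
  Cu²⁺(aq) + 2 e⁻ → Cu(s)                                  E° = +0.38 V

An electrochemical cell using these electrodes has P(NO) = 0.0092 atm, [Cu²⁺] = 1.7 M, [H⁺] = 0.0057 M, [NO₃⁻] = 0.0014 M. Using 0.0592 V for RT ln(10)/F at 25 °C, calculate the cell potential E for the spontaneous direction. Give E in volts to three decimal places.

NO₃⁻/NO is the cathode (higher E°), Cu²⁺/Cu the anode: E°cell = +0.99 − (+0.38) = +0.61 V, n = 6.
Overall: 2 NO₃⁻(aq) + 8 H⁺(aq) + 3 Cu(s) → 2 NO(g) + 4 H₂O(l) + 3 Cu²⁺(aq)
Q = P(NO)^2·[Cu²⁺]^3 / ([NO₃⁻]^2·[H⁺]^8); log Q = 20.280.
E = E° − (0.0592/n) log Q = +0.61 − (0.0592/6)(20.280) = +0.410 V.

+0.410 V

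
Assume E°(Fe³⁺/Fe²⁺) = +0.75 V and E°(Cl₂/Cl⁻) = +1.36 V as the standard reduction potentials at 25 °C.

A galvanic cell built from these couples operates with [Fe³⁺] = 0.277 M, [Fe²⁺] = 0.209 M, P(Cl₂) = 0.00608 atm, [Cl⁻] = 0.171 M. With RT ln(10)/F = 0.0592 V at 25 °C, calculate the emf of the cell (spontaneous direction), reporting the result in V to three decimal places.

Cl₂/Cl⁻ is the cathode (higher E°), Fe³⁺/Fe²⁺ the anode: E°cell = +1.36 − (+0.75) = +0.61 V, n = 2.
Overall: Cl₂(g) + 2 Fe²⁺(aq) → 2 Cl⁻(aq) + 2 Fe³⁺(aq)
Q = [Cl⁻]^2·[Fe³⁺]^2 / (P(Cl₂)·[Fe²⁺]^2); log Q = 0.927.
E = E° − (0.0592/n) log Q = +0.61 − (0.0592/2)(0.927) = +0.583 V.

+0.583 V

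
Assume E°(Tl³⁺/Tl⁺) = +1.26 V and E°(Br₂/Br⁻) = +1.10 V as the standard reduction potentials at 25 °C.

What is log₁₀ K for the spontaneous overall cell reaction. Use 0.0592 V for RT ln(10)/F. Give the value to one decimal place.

Cathode: Tl³⁺/Tl⁺; anode: Br₂/Br⁻. E°cell = +0.16 V, n = 2.
log K = nE°cell / 0.0592 = (2)(+0.16) / 0.0592 = 5.4.

5.4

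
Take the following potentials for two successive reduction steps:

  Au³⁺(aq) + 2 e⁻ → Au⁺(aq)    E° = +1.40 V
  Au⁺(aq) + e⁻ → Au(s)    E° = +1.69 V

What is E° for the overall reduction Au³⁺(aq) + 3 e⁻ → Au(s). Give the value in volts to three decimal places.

+1.497 V

Standard free energies of sequential steps add: ΔG°₃ = ΔG°₁ + ΔG°₂, so n₃E°₃ = n₁E°₁ + n₂E°₂.
E°₃ = (2×+1.40 + 1×+1.69) / 3 = (+4.490) / 3 = +1.497 V.
Simply averaging or adding the two E° values would be wrong; the electron-weighted sum is required.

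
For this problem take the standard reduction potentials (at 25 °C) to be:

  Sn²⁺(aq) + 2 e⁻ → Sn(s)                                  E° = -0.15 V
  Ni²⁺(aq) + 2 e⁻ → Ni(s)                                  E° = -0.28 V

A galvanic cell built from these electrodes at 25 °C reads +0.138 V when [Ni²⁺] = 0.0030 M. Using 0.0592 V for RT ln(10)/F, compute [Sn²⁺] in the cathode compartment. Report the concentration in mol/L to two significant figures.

Sn²⁺/Sn is the cathode, Ni²⁺/Ni the anode: E°cell = +0.13 V, n = 2.
Overall reaction: Sn²⁺(aq) + Ni(s) → Sn(s) + Ni²⁺(aq); Q = [Ni²⁺]^1/[Sn²⁺]^1.
From E = E° − (0.0592/n) log Q: log Q = (E° − E)·n/0.0592 = (+0.13 − (+0.138))·2/0.0592 = -0.2703.
So 1·log[Sn²⁺] = 1·log(0.003) − log Q = -2.5229 − (-0.2703) = -2.2526; [Sn²⁺] = 10^(-2.2526) ≈ 0.0056 M.

0.0056 M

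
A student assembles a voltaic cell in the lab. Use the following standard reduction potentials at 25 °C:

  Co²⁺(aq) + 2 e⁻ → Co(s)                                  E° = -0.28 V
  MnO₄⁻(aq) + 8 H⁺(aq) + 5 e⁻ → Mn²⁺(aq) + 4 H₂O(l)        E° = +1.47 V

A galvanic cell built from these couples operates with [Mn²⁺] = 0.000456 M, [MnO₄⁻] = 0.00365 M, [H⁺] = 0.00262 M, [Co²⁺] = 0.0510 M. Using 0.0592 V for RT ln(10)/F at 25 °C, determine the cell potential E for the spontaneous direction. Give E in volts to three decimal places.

+1.554 V

MnO₄⁻/Mn²⁺ is the cathode (higher E°), Co²⁺/Co the anode: E°cell = +1.47 − (-0.28) = +1.75 V, n = 10.
Overall: 2 MnO₄⁻(aq) + 16 H⁺(aq) + 5 Co(s) → 2 Mn²⁺(aq) + 8 H₂O(l) + 5 Co²⁺(aq)
Q = [Mn²⁺]^2·[Co²⁺]^5 / ([MnO₄⁻]^2·[H⁺]^16); log Q = 33.038.
E = E° − (0.0592/n) log Q = +1.75 − (0.0592/10)(33.038) = +1.554 V.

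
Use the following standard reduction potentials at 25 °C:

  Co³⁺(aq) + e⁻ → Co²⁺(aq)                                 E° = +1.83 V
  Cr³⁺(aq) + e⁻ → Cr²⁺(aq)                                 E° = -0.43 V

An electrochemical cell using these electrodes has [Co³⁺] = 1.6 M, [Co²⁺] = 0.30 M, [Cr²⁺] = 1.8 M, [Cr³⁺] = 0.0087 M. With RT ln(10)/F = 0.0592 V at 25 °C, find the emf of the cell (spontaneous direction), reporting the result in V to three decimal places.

Co³⁺/Co²⁺ is the cathode (higher E°), Cr³⁺/Cr²⁺ the anode: E°cell = +1.83 − (-0.43) = +2.26 V, n = 1.
Overall: Co³⁺(aq) + Cr²⁺(aq) → Co²⁺(aq) + Cr³⁺(aq)
Q = [Co²⁺]·[Cr³⁺] / ([Co³⁺]·[Cr²⁺]); log Q = -3.043.
E = E° − (0.0592/n) log Q = +2.26 − (0.0592/1)(-3.043) = +2.440 V.

+2.440 V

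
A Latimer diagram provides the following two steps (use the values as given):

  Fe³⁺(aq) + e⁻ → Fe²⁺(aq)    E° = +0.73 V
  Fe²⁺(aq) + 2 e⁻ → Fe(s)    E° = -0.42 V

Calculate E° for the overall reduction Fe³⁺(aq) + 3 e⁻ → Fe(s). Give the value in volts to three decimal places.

Adding the free-energy changes (−nFE°) of the two steps gives −n₃FE°₃ = −n₁FE°₁ − n₂FE°₂.
E°₃ = (1×+0.73 + 2×-0.42) / 3 = (-0.110) / 3 = -0.037 V.

-0.037 V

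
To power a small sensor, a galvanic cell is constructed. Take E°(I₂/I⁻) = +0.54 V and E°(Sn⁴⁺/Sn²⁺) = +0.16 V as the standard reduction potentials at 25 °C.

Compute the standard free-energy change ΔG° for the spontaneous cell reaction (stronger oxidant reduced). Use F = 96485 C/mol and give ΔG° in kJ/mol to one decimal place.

-73.3 kJ/mol

I₂/I⁻ (E° = +0.54 V) is the cathode; Sn⁴⁺/Sn²⁺ (E° = +0.16 V) is the anode, so E°cell = +0.38 V.
Balancing electrons gives n = 2 (lcm of 2 and 2).
ΔG° = −nFE° = −(2)(96485)(+0.38) = -73,329 J = -73.3 kJ/mol.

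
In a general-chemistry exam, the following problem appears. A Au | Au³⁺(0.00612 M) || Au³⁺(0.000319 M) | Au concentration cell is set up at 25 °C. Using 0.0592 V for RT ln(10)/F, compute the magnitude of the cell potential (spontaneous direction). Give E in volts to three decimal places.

+0.025 V

For a concentration cell E°cell = 0. The 0.00612 M side is the cathode (reduction is favoured where [Au³⁺] is higher).
With n = 3, E = −(0.0592/3) log([Au³⁺]ₐₙ/[Au³⁺]꜀ₐₜ) = −(0.0592/3) log(0.000319/0.00612) = −(0.0592/3)(-1.283) = +0.025 V.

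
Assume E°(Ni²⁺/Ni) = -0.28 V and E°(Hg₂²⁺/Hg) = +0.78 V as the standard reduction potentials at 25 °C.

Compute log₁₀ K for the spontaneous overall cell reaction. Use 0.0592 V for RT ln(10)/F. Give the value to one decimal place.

35.8

Cathode: Hg₂²⁺/Hg; anode: Ni²⁺/Ni. E°cell = +1.06 V, n = 2.
log K = nE°cell / 0.0592 = (2)(+1.06) / 0.0592 = 35.8.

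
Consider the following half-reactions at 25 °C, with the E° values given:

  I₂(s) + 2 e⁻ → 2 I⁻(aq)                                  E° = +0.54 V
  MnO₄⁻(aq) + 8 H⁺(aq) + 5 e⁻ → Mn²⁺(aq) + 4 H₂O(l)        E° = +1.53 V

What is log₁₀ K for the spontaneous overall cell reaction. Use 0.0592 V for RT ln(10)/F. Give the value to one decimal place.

Cathode: MnO₄⁻/Mn²⁺; anode: I₂/I⁻. E°cell = +0.99 V, n = 10.
log K = nE°cell / 0.0592 = (10)(+0.99) / 0.0592 = 167.2.

167.2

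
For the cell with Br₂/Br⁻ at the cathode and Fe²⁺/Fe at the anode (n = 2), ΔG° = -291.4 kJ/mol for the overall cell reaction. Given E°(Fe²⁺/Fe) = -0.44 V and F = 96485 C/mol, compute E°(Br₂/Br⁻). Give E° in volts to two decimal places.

E°cell = −ΔG°/(nF) = −(-291.4×10³)/((2)(96485)) = +1.510 V.
Since Br₂/Br⁻ is the cathode and Fe²⁺/Fe the anode, E°cell = E°(Br₂/Br⁻) − E°(Fe²⁺/Fe).
So E°(Br₂/Br⁻) = E°cell + E°(Fe²⁺/Fe) = +1.510 + (-0.44) = +1.07 V.

+1.07 V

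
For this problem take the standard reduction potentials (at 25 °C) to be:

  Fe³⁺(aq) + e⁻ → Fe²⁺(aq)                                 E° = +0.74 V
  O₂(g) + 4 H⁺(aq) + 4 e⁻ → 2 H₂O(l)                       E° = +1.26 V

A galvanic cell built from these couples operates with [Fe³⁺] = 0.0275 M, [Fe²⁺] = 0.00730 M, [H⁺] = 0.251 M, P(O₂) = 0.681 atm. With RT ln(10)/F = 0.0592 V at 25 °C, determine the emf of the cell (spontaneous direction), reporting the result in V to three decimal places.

+0.448 V

O₂/H₂O is the cathode (higher E°), Fe³⁺/Fe²⁺ the anode: E°cell = +1.26 − (+0.74) = +0.52 V, n = 4.
Overall: O₂(g) + 4 H⁺(aq) + 4 Fe²⁺(aq) → 2 H₂O(l) + 4 Fe³⁺(aq)
Q = [Fe³⁺]^4 / (P(O₂)·[H⁺]^4·[Fe²⁺]^4); log Q = 4.872.
E = E° − (0.0592/n) log Q = +0.52 − (0.0592/4)(4.872) = +0.448 V.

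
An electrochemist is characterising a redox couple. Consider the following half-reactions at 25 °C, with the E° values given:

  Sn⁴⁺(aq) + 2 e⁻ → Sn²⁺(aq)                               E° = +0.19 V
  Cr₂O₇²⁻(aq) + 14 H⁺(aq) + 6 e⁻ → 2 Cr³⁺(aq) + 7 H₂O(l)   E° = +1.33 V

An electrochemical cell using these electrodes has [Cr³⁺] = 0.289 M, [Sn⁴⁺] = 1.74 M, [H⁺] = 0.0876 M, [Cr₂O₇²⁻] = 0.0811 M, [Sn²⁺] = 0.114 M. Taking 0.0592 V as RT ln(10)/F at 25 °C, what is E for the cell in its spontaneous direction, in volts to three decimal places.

+0.959 V

Cr₂O₇²⁻/Cr³⁺ is the cathode (higher E°), Sn⁴⁺/Sn²⁺ the anode: E°cell = +1.33 − (+0.19) = +1.14 V, n = 6.
Overall: Cr₂O₇²⁻(aq) + 14 H⁺(aq) + 3 Sn²⁺(aq) → 2 Cr³⁺(aq) + 7 H₂O(l) + 3 Sn⁴⁺(aq)
Q = [Cr³⁺]^2·[Sn⁴⁺]^3 / ([Cr₂O₇²⁻]·[H⁺]^14·[Sn²⁺]^3); log Q = 18.369.
E = E° − (0.0592/n) log Q = +1.14 − (0.0592/6)(18.369) = +0.959 V.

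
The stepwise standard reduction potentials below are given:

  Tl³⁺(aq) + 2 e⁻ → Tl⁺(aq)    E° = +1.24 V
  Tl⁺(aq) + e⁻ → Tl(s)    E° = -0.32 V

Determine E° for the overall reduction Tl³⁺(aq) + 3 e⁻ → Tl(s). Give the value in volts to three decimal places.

Standard free energies of sequential steps add: ΔG°₃ = ΔG°₁ + ΔG°₂, so n₃E°₃ = n₁E°₁ + n₂E°₂.
E°₃ = (2×+1.24 + 1×-0.32) / 3 = (+2.160) / 3 = +0.720 V.

+0.720 V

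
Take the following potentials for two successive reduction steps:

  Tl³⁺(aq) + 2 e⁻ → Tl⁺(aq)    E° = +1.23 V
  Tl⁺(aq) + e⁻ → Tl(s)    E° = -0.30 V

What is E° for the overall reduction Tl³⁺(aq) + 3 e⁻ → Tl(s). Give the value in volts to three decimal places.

+0.720 V

Since ΔG° = −nFE° is additive over sequential reductions, n₃E°₃ = n₁E°₁ + n₂E°₂.
E°₃ = (2×+1.23 + 1×-0.30) / 3 = (+2.160) / 3 = +0.720 V.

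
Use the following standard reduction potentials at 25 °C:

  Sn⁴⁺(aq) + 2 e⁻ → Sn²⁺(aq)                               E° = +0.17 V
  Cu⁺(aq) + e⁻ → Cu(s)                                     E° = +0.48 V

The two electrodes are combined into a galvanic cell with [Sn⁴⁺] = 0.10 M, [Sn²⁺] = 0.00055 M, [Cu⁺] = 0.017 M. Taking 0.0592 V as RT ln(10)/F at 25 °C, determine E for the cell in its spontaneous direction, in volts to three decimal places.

Cu⁺/Cu is the cathode (higher E°), Sn⁴⁺/Sn²⁺ the anode: E°cell = +0.48 − (+0.17) = +0.31 V, n = 2.
Overall: 2 Cu⁺(aq) + Sn²⁺(aq) → 2 Cu(s) + Sn⁴⁺(aq)
Q = [Sn⁴⁺] / ([Cu⁺]^2·[Sn²⁺]); log Q = 5.799.
E = E° − (0.0592/n) log Q = +0.31 − (0.0592/2)(5.799) = +0.138 V.

+0.138 V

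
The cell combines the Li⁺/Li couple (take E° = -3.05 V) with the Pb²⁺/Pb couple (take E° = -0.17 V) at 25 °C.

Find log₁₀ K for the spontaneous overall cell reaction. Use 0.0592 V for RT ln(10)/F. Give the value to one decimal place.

97.3

Cathode: Pb²⁺/Pb; anode: Li⁺/Li. E°cell = +2.88 V, n = 2.
log K = nE°cell / 0.0592 = (2)(+2.88) / 0.0592 = 97.3.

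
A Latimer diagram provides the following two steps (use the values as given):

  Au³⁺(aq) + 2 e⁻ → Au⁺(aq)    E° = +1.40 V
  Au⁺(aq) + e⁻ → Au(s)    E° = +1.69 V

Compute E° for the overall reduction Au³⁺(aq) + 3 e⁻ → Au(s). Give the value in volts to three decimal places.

Standard free energies of sequential steps add: ΔG°₃ = ΔG°₁ + ΔG°₂, so n₃E°₃ = n₁E°₁ + n₂E°₂.
E°₃ = (2×+1.40 + 1×+1.69) / 3 = (+4.490) / 3 = +1.497 V.
Simply averaging or adding the two E° values would be wrong; the electron-weighted sum is required.

+1.497 V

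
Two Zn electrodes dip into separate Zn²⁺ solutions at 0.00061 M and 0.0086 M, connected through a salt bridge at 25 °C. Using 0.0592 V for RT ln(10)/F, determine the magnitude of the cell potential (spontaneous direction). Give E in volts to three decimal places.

For a concentration cell E°cell = 0. The 0.0086 M side is the cathode (reduction is favoured where [Zn²⁺] is higher).
With n = 2, E = −(0.0592/2) log([Zn²⁺]ₐₙ/[Zn²⁺]꜀ₐₜ) = −(0.0592/2) log(0.00061/0.0086) = −(0.0592/2)(-1.149) = +0.034 V.

+0.034 V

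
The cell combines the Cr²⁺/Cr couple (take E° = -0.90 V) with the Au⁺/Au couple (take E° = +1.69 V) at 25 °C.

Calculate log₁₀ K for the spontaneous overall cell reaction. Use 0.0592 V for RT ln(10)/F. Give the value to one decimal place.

Cathode: Au⁺/Au; anode: Cr²⁺/Cr. E°cell = +2.59 V, n = 2.
log K = nE°cell / 0.0592 = (2)(+2.59) / 0.0592 = 87.5.

87.5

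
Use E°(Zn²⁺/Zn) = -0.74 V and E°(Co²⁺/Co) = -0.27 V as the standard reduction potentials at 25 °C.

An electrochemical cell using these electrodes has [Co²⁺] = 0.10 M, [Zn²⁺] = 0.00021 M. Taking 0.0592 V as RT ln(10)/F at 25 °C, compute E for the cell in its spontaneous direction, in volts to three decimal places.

Co²⁺/Co is the cathode (higher E°), Zn²⁺/Zn the anode: E°cell = -0.27 − (-0.74) = +0.47 V, n = 2.
Overall: Co²⁺(aq) + Zn(s) → Co(s) + Zn²⁺(aq)
Q = [Zn²⁺] / ([Co²⁺]); log Q = -2.678.
E = E° − (0.0592/n) log Q = +0.47 − (0.0592/2)(-2.678) = +0.549 V.

+0.549 V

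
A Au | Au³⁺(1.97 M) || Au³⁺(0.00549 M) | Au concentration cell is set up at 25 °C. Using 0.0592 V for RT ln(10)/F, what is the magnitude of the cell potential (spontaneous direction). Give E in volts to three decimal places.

For a concentration cell E°cell = 0. The 1.97 M side is the cathode (reduction is favoured where [Au³⁺] is higher).
With n = 3, E = −(0.0592/3) log([Au³⁺]ₐₙ/[Au³⁺]꜀ₐₜ) = −(0.0592/3) log(0.00549/1.97) = −(0.0592/3)(-2.555) = +0.050 V.

+0.050 V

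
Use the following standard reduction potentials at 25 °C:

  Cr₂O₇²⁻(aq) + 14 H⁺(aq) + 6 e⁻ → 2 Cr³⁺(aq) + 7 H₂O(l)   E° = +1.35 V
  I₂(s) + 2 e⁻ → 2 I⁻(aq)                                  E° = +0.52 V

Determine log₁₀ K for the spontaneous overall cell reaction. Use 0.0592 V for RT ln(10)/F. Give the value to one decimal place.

Cathode: Cr₂O₇²⁻/Cr³⁺; anode: I₂/I⁻. E°cell = +0.83 V, n = 6.
log K = nE°cell / 0.0592 = (6)(+0.83) / 0.0592 = 84.1.

84.1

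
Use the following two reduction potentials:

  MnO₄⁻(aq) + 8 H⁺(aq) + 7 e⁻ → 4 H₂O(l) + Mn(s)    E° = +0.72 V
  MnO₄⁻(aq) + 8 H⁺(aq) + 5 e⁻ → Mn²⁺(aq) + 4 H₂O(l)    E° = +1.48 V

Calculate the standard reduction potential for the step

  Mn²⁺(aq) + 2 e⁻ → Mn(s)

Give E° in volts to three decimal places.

Sequential free energies add, so n₃E°₃ = n₁E°₁ + n₂E°₂.
With n₃ = 7, and the known step contributing 5×(+1.48) V, the unknown satisfies 2·E° = 7×(+0.72) − 5×(+1.48) = -2.360.
E° = -2.360 / 2 = -1.180 V.

-1.180 V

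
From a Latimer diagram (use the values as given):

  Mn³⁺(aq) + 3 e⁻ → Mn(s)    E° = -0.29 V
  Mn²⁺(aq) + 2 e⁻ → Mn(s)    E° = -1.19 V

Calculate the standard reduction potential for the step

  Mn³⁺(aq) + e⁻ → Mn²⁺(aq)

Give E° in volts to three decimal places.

Sequential free energies add, so n₃E°₃ = n₁E°₁ + n₂E°₂.
With n₃ = 3, and the known step contributing 2×(-1.19) V, the unknown satisfies 1·E° = 3×(-0.29) − 2×(-1.19) = +1.510.
E° = +1.510 / 1 = +1.510 V.

+1.510 V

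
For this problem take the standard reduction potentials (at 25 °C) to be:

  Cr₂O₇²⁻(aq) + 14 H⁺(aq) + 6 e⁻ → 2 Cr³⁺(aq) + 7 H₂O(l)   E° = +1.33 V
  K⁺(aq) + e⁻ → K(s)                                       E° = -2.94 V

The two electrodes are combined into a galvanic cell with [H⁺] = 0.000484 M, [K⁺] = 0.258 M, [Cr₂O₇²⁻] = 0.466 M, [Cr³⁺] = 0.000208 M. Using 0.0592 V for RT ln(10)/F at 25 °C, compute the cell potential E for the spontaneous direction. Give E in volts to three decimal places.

Cr₂O₇²⁻/Cr³⁺ is the cathode (higher E°), K⁺/K the anode: E°cell = +1.33 − (-2.94) = +4.27 V, n = 6.
Overall: Cr₂O₇²⁻(aq) + 14 H⁺(aq) + 6 K(s) → 2 Cr³⁺(aq) + 7 H₂O(l) + 6 K⁺(aq)
Q = [Cr³⁺]^2·[K⁺]^6 / ([Cr₂O₇²⁻]·[H⁺]^14); log Q = 35.850.
E = E° − (0.0592/n) log Q = +4.27 − (0.0592/6)(35.850) = +3.916 V.

+3.916 V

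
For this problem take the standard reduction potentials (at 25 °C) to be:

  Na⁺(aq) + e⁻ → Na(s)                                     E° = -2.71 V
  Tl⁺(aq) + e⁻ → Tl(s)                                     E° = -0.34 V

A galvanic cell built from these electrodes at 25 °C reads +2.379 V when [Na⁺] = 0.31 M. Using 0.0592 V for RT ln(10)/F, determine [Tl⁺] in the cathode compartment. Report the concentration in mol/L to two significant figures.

0.44 M

Tl⁺/Tl is the cathode, Na⁺/Na the anode: E°cell = +2.37 V, n = 1.
Overall reaction: Tl⁺(aq) + Na(s) → Tl(s) + Na⁺(aq); Q = [Na⁺]^1/[Tl⁺]^1.
From E = E° − (0.0592/n) log Q: log Q = (E° − E)·n/0.0592 = (+2.37 − (+2.379))·1/0.0592 = -0.1520.
So 1·log[Tl⁺] = 1·log(0.31) − log Q = -0.5086 − (-0.1520) = -0.3566; [Tl⁺] = 10^(-0.3566) ≈ 0.44 M.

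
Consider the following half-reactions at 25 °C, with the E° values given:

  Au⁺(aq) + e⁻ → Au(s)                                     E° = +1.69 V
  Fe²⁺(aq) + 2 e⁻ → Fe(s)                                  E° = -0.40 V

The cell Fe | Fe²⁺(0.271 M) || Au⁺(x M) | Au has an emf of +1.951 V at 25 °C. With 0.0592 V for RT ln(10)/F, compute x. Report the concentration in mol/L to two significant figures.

0.0023 M

Au⁺/Au is the cathode, Fe²⁺/Fe the anode: E°cell = +2.09 V, n = 2.
Overall reaction: 2 Au⁺(aq) + Fe(s) → 2 Au(s) + Fe²⁺(aq); Q = [Fe²⁺]^1/[Au⁺]^2.
From E = E° − (0.0592/n) log Q: log Q = (E° − E)·n/0.0592 = (+2.09 − (+1.951))·2/0.0592 = 4.6959.
So 2·log[Au⁺] = 1·log(0.271) − log Q = -0.5670 − (4.6959) = -5.2629; log[Au⁺] = -5.2629 / 2 = -2.6315; [Au⁺] = 10^(-2.6315) ≈ 0.0023 M.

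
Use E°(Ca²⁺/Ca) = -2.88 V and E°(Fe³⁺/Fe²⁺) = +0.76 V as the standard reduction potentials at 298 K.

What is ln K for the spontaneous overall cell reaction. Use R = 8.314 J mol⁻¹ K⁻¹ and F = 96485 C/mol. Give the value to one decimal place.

Cathode: Fe³⁺/Fe²⁺; anode: Ca²⁺/Ca. E°cell = (+0.76) − (-2.88) = +3.64 V, with n = 2.
ΔG° = −nFE° = −RT ln K, so ln K = nFE°/(RT) = (2)(96485)(+3.64) / ((8.314)(298)) = 283.508.

283.5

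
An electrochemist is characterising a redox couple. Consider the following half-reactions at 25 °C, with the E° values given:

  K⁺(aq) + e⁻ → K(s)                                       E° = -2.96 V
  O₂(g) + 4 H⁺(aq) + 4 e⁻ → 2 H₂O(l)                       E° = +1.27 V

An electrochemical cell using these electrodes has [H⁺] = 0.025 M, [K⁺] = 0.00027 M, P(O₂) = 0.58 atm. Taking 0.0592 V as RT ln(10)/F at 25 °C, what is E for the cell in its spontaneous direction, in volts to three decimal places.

+4.343 V

O₂/H₂O is the cathode (higher E°), K⁺/K the anode: E°cell = +1.27 − (-2.96) = +4.23 V, n = 4.
Overall: O₂(g) + 4 H⁺(aq) + 4 K(s) → 2 H₂O(l) + 4 K⁺(aq)
Q = [K⁺]^4 / (P(O₂)·[H⁺]^4); log Q = -7.630.
E = E° − (0.0592/n) log Q = +4.23 − (0.0592/4)(-7.630) = +4.343 V.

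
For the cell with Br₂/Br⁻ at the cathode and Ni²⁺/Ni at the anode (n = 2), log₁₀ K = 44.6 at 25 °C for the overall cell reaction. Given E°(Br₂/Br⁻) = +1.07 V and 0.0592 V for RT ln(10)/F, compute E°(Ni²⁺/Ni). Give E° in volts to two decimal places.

-0.25 V

E°cell = (0.0592/n)·log K = (0.0592/2)(44.6) = +1.320 V.
Since Br₂/Br⁻ is the cathode and Ni²⁺/Ni the anode, E°cell = E°(Br₂/Br⁻) − E°(Ni²⁺/Ni).
So E°(Ni²⁺/Ni) = E°(Br₂/Br⁻) − E°cell = (+1.07) − (+1.320) = -0.25 V.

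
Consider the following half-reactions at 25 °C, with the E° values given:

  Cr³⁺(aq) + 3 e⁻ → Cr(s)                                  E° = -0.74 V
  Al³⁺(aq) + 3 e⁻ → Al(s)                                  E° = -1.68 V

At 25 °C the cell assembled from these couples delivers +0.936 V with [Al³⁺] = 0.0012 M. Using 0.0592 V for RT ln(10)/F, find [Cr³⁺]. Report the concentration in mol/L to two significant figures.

Cr³⁺/Cr is the cathode, Al³⁺/Al the anode: E°cell = +0.94 V, n = 3.
Overall reaction: Cr³⁺(aq) + Al(s) → Cr(s) + Al³⁺(aq); Q = [Al³⁺]^1/[Cr³⁺]^1.
From E = E° − (0.0592/n) log Q: log Q = (E° − E)·n/0.0592 = (+0.94 − (+0.936))·3/0.0592 = 0.2027.
So 1·log[Cr³⁺] = 1·log(0.0012) − log Q = -2.9208 − (0.2027) = -3.1235; [Cr³⁺] = 10^(-3.1235) ≈ 0.00075 M.

0.00075 M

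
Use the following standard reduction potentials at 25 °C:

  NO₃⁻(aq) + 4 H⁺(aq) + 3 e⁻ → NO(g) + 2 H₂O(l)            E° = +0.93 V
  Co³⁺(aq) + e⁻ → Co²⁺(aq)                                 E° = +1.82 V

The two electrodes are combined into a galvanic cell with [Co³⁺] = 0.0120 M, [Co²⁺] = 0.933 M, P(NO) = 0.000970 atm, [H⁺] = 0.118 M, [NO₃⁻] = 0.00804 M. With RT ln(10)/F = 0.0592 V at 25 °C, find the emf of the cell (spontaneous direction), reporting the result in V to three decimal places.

Co³⁺/Co²⁺ is the cathode (higher E°), NO₃⁻/NO the anode: E°cell = +1.82 − (+0.93) = +0.89 V, n = 3.
Overall: 3 Co³⁺(aq) + NO(g) + 2 H₂O(l) → 3 Co²⁺(aq) + NO₃⁻(aq) + 4 H⁺(aq)
Q = [Co²⁺]^3·[NO₃⁻]·[H⁺]^4 / ([Co³⁺]^3·P(NO)); log Q = 2.878.
E = E° − (0.0592/n) log Q = +0.89 − (0.0592/3)(2.878) = +0.833 V.

+0.833 V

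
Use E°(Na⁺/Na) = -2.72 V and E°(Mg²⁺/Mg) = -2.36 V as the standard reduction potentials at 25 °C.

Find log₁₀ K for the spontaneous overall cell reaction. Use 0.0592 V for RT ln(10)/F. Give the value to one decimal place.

12.2

Cathode: Mg²⁺/Mg; anode: Na⁺/Na. E°cell = +0.36 V, n = 2.
log K = nE°cell / 0.0592 = (2)(+0.36) / 0.0592 = 12.2.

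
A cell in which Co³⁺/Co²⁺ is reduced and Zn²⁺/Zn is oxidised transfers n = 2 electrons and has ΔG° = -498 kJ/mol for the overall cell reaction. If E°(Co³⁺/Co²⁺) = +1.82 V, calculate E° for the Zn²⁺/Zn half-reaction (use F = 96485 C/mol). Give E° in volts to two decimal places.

-0.76 V

E°cell = −ΔG°/(nF) = −(-498×10³)/((2)(96485)) = +2.581 V.
Since Co³⁺/Co²⁺ is the cathode and Zn²⁺/Zn the anode, E°cell = E°(Co³⁺/Co²⁺) − E°(Zn²⁺/Zn).
So E°(Zn²⁺/Zn) = E°(Co³⁺/Co²⁺) − E°cell = (+1.82) − (+2.581) = -0.76 V.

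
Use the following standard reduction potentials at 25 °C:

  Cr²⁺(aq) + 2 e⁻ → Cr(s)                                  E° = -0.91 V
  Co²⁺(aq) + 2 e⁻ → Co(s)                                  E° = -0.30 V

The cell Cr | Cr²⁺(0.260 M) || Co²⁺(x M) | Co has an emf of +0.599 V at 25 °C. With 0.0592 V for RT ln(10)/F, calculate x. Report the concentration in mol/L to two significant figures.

Co²⁺/Co is the cathode, Cr²⁺/Cr the anode: E°cell = +0.61 V, n = 2.
Overall reaction: Co²⁺(aq) + Cr(s) → Co(s) + Cr²⁺(aq); Q = [Cr²⁺]^1/[Co²⁺]^1.
From E = E° − (0.0592/n) log Q: log Q = (E° − E)·n/0.0592 = (+0.61 − (+0.599))·2/0.0592 = 0.3716.
So 1·log[Co²⁺] = 1·log(0.26) − log Q = -0.5850 − (0.3716) = -0.9566; [Co²⁺] = 10^(-0.9566) ≈ 0.11 M.

0.11 M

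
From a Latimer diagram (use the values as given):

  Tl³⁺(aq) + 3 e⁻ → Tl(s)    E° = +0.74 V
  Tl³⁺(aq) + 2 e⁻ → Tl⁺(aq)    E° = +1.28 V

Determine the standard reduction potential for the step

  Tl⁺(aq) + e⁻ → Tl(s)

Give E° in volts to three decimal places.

Sequential free energies add, so n₃E°₃ = n₁E°₁ + n₂E°₂.
With n₃ = 3, and the known step contributing 2×(+1.28) V, the unknown satisfies 1·E° = 3×(+0.74) − 2×(+1.28) = -0.340.
E° = -0.340 / 1 = -0.340 V.

-0.340 V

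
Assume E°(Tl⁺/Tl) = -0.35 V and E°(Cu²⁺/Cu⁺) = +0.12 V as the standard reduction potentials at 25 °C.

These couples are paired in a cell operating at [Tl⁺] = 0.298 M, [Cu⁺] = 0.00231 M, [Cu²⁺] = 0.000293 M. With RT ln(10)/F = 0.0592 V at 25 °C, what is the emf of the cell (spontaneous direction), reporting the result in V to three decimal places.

+0.448 V

Cu²⁺/Cu⁺ is the cathode (higher E°), Tl⁺/Tl the anode: E°cell = +0.12 − (-0.35) = +0.47 V, n = 1.
Overall: Cu²⁺(aq) + Tl(s) → Cu⁺(aq) + Tl⁺(aq)
Q = [Cu⁺]·[Tl⁺] / ([Cu²⁺]); log Q = 0.371.
E = E° − (0.0592/n) log Q = +0.47 − (0.0592/1)(0.371) = +0.448 V.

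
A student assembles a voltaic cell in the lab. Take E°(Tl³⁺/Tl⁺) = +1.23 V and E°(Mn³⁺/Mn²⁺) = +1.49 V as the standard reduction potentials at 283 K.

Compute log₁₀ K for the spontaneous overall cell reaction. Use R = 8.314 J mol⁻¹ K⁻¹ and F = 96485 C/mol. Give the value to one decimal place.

Cathode: Mn³⁺/Mn²⁺; anode: Tl³⁺/Tl⁺. E°cell = (+1.49) − (+1.23) = +0.26 V, with n = 2.
ΔG° = −nFE° = −RT ln K, so ln K = nFE°/(RT) = (2)(96485)(+0.26) / ((8.314)(283)) = 21.324.
log₁₀ K = 21.324 / ln 10 = 9.3.

9.3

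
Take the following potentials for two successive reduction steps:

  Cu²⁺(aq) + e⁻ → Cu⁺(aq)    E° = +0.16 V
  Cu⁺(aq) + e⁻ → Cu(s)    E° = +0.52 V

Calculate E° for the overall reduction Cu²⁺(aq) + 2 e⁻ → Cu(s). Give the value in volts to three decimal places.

Adding the free-energy changes (−nFE°) of the two steps gives −n₃FE°₃ = −n₁FE°₁ − n₂FE°₂.
E°₃ = (1×+0.16 + 1×+0.52) / 2 = (+0.680) / 2 = +0.340 V.

+0.340 V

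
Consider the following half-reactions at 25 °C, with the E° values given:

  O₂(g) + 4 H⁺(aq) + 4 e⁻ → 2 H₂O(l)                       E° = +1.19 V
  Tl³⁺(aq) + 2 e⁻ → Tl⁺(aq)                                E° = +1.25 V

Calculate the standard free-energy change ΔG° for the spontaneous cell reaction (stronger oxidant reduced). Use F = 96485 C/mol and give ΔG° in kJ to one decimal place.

-23.2 kJ

Tl³⁺/Tl⁺ (E° = +1.25 V) is the cathode; O₂/H₂O (E° = +1.19 V) is the anode, so E°cell = +0.06 V.
Balancing electrons gives n = 4 (lcm of 2 and 4).
ΔG° = −nFE° = −(4)(96485)(+0.06) = -23,156 J = -23.2 kJ.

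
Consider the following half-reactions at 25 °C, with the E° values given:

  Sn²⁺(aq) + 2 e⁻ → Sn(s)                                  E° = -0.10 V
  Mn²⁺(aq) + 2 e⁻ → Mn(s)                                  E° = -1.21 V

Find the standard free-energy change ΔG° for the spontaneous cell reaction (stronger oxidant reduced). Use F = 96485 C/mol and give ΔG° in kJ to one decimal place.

-214.2 kJ

Sn²⁺/Sn (E° = -0.10 V) is the cathode; Mn²⁺/Mn (E° = -1.21 V) is the anode, so E°cell = +1.11 V.
Balancing electrons gives n = 2 (lcm of 2 and 2).
ΔG° = −nFE° = −(2)(96485)(+1.11) = -214,197 J = -214.2 kJ.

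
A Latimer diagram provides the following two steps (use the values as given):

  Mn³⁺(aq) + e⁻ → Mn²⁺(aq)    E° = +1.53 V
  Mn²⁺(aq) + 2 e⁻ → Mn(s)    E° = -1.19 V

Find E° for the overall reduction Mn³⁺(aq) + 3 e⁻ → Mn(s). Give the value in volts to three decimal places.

Adding the free-energy changes (−nFE°) of the two steps gives −n₃FE°₃ = −n₁FE°₁ − n₂FE°₂.
E°₃ = (1×+1.53 + 2×-1.19) / 3 = (-0.850) / 3 = -0.283 V.

-0.283 V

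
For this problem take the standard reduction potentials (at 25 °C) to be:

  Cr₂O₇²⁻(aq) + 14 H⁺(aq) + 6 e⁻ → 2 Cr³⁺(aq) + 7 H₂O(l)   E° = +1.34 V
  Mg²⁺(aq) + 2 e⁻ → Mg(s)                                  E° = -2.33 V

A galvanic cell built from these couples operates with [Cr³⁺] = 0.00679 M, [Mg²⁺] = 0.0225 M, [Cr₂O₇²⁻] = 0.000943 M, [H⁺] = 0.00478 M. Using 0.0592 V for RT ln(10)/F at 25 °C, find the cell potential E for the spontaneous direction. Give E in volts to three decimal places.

+3.411 V

Cr₂O₇²⁻/Cr³⁺ is the cathode (higher E°), Mg²⁺/Mg the anode: E°cell = +1.34 − (-2.33) = +3.67 V, n = 6.
Overall: Cr₂O₇²⁻(aq) + 14 H⁺(aq) + 3 Mg(s) → 2 Cr³⁺(aq) + 7 H₂O(l) + 3 Mg²⁺(aq)
Q = [Cr³⁺]^2·[Mg²⁺]^3 / ([Cr₂O₇²⁻]·[H⁺]^14); log Q = 26.234.
E = E° − (0.0592/n) log Q = +3.67 − (0.0592/6)(26.234) = +3.411 V.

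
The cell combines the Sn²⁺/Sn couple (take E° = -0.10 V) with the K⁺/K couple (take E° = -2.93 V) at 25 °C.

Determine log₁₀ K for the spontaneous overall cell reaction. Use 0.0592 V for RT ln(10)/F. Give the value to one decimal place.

Cathode: Sn²⁺/Sn; anode: K⁺/K. E°cell = +2.83 V, n = 2.
log K = nE°cell / 0.0592 = (2)(+2.83) / 0.0592 = 95.6.

95.6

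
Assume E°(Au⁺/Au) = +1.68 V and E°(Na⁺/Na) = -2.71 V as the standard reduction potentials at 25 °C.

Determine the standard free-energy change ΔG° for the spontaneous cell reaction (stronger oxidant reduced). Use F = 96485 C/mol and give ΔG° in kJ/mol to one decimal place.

-423.6 kJ/mol

Au⁺/Au (E° = +1.68 V) is the cathode; Na⁺/Na (E° = -2.71 V) is the anode, so E°cell = +4.39 V.
Balancing electrons gives n = 1 (lcm of 1 and 1).
ΔG° = −nFE° = −(1)(96485)(+4.39) = -423,569 J = -423.6 kJ/mol.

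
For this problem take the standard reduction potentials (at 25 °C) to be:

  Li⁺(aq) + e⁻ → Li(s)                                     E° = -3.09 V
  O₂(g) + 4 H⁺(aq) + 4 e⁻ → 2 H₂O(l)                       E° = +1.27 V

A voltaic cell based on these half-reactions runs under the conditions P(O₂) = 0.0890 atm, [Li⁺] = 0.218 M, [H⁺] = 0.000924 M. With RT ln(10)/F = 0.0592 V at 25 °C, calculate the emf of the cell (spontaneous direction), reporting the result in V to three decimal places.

O₂/H₂O is the cathode (higher E°), Li⁺/Li the anode: E°cell = +1.27 − (-3.09) = +4.36 V, n = 4.
Overall: O₂(g) + 4 H⁺(aq) + 4 Li(s) → 2 H₂O(l) + 4 Li⁺(aq)
Q = [Li⁺]^4 / (P(O₂)·[H⁺]^4); log Q = 10.542.
E = E° − (0.0592/n) log Q = +4.36 − (0.0592/4)(10.542) = +4.204 V.

+4.204 V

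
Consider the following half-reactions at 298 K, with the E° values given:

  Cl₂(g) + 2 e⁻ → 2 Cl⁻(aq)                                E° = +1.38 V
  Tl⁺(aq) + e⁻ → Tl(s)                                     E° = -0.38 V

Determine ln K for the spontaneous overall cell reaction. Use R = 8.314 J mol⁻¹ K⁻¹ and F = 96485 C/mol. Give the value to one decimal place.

137.1

Cathode: Cl₂/Cl⁻; anode: Tl⁺/Tl. E°cell = (+1.38) − (-0.38) = +1.76 V, with n = 2.
ΔG° = −nFE° = −RT ln K, so ln K = nFE°/(RT) = (2)(96485)(+1.76) / ((8.314)(298)) = 137.081.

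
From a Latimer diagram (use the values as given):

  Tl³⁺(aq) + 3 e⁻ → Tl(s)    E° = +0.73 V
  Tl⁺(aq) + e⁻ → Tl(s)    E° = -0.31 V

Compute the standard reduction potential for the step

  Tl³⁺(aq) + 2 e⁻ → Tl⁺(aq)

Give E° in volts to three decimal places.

+1.250 V

Sequential free energies add, so n₃E°₃ = n₁E°₁ + n₂E°₂.
With n₃ = 3, and the known step contributing 1×(-0.31) V, the unknown satisfies 2·E° = 3×(+0.73) − 1×(-0.31) = +2.500.
E° = +2.500 / 2 = +1.250 V.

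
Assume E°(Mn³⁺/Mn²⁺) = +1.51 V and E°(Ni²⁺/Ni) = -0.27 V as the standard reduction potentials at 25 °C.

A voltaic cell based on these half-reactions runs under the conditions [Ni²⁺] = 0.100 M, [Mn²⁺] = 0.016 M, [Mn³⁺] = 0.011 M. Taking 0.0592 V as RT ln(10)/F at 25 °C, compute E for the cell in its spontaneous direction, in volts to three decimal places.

+1.800 V

Mn³⁺/Mn²⁺ is the cathode (higher E°), Ni²⁺/Ni the anode: E°cell = +1.51 − (-0.27) = +1.78 V, n = 2.
Overall: 2 Mn³⁺(aq) + Ni(s) → 2 Mn²⁺(aq) + Ni²⁺(aq)
Q = [Mn²⁺]^2·[Ni²⁺] / ([Mn³⁺]^2); log Q = -0.675.
E = E° − (0.0592/n) log Q = +1.78 − (0.0592/2)(-0.675) = +1.800 V.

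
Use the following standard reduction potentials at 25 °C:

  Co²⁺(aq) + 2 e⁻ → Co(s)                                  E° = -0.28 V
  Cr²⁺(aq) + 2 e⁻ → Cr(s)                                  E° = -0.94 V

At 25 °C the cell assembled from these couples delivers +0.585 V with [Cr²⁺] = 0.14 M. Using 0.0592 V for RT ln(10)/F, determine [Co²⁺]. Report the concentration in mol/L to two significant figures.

Co²⁺/Co is the cathode, Cr²⁺/Cr the anode: E°cell = +0.66 V, n = 2.
Overall reaction: Co²⁺(aq) + Cr(s) → Co(s) + Cr²⁺(aq); Q = [Cr²⁺]^1/[Co²⁺]^1.
From E = E° − (0.0592/n) log Q: log Q = (E° − E)·n/0.0592 = (+0.66 − (+0.585))·2/0.0592 = 2.5338.
So 1·log[Co²⁺] = 1·log(0.14) − log Q = -0.8539 − (2.5338) = -3.3877; [Co²⁺] = 10^(-3.3877) ≈ 0.00041 M.

0.00041 M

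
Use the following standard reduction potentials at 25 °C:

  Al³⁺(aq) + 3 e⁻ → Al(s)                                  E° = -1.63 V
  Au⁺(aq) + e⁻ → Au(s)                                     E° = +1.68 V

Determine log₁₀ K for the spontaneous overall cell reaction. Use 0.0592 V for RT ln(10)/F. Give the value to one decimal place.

167.7

Cathode: Au⁺/Au; anode: Al³⁺/Al. E°cell = +3.31 V, n = 3.
log K = nE°cell / 0.0592 = (3)(+3.31) / 0.0592 = 167.7.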